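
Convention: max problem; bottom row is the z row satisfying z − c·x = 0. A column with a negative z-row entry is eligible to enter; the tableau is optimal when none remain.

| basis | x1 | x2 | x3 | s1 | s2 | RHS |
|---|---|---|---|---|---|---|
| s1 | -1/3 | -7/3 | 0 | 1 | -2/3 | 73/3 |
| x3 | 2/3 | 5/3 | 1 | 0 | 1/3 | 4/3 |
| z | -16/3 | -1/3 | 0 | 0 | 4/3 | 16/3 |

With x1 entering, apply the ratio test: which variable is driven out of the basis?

Column x1 entries and ratios — s1: -1/3 ≤ 0, skip; x3: (4/3)/(2/3) = 2.
Smallest ratio is 2 in the row of x3, so x3 leaves.

x3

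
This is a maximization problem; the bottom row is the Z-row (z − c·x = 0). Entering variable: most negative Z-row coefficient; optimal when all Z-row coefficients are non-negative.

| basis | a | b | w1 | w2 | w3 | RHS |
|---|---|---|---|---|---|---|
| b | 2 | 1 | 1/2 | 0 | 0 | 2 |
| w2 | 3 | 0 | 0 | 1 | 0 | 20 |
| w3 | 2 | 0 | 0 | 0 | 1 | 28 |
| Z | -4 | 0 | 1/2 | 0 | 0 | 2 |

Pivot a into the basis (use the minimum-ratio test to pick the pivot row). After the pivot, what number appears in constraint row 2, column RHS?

17

Ratio test on column a — row 1: 2/2 = 1; row 2: 20/3 = 20/3; row 3: 28/2 = 14. Minimum is 1 at row 1 (b leaves); pivot element 2.
Divide row 1 by 2; eliminate column a from the other rows.
Row 2 update in column RHS: 20 − 3·1 = 17.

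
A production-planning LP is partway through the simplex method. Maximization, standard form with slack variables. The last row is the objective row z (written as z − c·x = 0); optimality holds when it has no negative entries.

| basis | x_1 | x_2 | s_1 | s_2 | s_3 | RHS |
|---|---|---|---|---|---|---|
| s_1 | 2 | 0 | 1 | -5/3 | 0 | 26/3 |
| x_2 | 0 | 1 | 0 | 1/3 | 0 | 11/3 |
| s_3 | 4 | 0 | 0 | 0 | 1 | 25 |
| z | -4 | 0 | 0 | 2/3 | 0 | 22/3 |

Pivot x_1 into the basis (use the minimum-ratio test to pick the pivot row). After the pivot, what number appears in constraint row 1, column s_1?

1/2

Ratio test on column x_1 — row 1: (26/3)/2 = 13/3; row 2: entry 0 ≤ 0; row 3: 25/4 = 25/4. Minimum is 13/3 at row 1 (s_1 leaves); pivot element 2.
Divide row 1 by 2; eliminate column x_1 from the other rows.
In the new row 1, the s_1 entry is the old entry divided by the pivot: 1/2 = 1/2.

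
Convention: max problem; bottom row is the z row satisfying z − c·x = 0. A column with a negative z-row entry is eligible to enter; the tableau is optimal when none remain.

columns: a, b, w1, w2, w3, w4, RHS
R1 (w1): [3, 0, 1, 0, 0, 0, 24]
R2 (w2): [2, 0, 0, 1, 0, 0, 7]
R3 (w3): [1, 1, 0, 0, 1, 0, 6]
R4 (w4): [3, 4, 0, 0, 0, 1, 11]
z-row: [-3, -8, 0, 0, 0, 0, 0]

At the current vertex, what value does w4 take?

11

w4 is basic (row 4); its value is the RHS of that row, 11.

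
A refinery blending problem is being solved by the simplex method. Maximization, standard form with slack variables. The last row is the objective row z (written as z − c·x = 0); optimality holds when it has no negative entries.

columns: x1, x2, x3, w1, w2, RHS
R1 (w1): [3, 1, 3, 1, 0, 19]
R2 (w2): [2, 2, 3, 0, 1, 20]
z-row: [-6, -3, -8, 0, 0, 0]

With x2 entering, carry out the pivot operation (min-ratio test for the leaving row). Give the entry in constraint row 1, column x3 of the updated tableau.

Ratio test on column x2 — row 1: 19/1 = 19; row 2: 20/2 = 10. Minimum is 10 at row 2 (w2 leaves); pivot element 2.
Divide row 2 by 2; eliminate column x2 from the other rows.
Row 1 update in column x3: 3 − 1·(3/2) = 3/2.

3/2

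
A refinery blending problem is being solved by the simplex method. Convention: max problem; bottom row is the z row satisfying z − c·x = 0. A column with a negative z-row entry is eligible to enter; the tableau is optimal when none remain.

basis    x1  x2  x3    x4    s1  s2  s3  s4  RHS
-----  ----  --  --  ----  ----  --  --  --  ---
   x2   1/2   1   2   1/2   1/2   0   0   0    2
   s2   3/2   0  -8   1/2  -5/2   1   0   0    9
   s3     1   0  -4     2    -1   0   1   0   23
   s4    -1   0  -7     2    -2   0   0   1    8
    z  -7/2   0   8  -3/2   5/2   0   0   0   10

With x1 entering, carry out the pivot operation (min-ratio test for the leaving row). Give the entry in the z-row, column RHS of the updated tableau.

24

Ratio test on column x1 — row 1: 2/(1/2) = 4; row 2: 9/(3/2) = 6; row 3: 23/1 = 23; row 4: entry -1 ≤ 0. Minimum is 4 at row 1 (x2 leaves); pivot element 1/2.
Divide row 1 by 1/2; eliminate column x1 from the other rows.
z-row update in column RHS: 10 − (-7/2)·4 = 24.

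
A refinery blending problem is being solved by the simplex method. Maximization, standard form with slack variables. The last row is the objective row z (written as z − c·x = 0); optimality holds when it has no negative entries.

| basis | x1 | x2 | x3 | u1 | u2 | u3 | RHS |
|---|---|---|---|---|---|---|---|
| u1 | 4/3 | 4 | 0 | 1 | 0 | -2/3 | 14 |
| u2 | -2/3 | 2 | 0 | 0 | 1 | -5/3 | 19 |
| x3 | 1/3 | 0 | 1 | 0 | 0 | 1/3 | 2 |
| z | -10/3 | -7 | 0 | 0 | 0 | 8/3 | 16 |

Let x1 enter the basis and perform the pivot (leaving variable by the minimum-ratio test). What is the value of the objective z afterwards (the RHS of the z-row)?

36

Ratio test on column x1 — row 1: 14/(4/3) = 21/2; row 2: entry -2/3 ≤ 0; row 3: 2/(1/3) = 6. Minimum is 6 at row 3 (x3 leaves); pivot element 1/3.
Pivot on row 3; the z-row RHS becomes 16 − (-10/3)·6 = 36.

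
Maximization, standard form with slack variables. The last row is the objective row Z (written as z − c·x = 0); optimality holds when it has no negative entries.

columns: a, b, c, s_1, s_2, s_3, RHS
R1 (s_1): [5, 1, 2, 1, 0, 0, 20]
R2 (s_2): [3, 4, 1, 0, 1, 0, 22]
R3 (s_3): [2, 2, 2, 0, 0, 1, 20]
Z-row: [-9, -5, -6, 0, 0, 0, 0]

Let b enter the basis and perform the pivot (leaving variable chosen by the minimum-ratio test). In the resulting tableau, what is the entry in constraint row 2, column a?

Ratio test on column b — row 1: 20/1 = 20; row 2: 22/4 = 11/2; row 3: 20/2 = 10. Minimum is 11/2 at row 2 (s_2 leaves); pivot element 4.
Divide row 2 by 4; eliminate column b from the other rows.
In the new row 2, the a entry is the old entry divided by the pivot: 3/4 = 3/4.

3/4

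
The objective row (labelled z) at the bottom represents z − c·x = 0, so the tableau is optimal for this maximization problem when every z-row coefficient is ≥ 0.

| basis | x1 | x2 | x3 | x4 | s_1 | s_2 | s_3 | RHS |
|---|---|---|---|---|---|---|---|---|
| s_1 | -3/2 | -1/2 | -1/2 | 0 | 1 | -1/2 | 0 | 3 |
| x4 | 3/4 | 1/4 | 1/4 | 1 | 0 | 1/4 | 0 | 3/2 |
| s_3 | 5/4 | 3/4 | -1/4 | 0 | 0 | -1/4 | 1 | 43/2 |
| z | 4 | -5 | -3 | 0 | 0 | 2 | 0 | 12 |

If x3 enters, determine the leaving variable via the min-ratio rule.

x4

Column x3 entries and ratios — s_1: -1/2 ≤ 0, skip; x4: (3/2)/(1/4) = 6; s_3: -1/4 ≤ 0, skip.
Smallest ratio is 6 in the row of x4, so x4 leaves.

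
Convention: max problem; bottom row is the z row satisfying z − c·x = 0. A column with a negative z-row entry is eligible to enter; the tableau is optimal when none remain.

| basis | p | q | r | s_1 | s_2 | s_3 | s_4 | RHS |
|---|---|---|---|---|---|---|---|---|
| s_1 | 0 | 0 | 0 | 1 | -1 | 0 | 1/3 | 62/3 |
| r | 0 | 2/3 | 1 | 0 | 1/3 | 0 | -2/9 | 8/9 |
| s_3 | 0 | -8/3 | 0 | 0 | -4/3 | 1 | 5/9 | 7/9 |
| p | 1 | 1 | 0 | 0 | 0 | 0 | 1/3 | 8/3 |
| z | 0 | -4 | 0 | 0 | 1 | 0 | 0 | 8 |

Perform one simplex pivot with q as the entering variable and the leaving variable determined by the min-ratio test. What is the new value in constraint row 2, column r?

Ratio test on column q — row 1: entry 0 ≤ 0; row 2: (8/9)/(2/3) = 4/3; row 3: entry -8/3 ≤ 0; row 4: (8/3)/1 = 8/3. Minimum is 4/3 at row 2 (r leaves); pivot element 2/3.
Divide row 2 by 2/3; eliminate column q from the other rows.
In the new row 2, the r entry is the old entry divided by the pivot: 1/(2/3) = 3/2.

3/2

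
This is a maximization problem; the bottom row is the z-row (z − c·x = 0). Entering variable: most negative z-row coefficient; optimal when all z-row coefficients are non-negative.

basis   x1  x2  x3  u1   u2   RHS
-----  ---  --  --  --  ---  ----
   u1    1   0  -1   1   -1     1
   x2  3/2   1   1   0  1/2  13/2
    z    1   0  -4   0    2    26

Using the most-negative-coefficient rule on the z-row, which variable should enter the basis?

x3

Negative z-row entries: x3: -4.
The most negative is -4 in column x3, so x3 enters.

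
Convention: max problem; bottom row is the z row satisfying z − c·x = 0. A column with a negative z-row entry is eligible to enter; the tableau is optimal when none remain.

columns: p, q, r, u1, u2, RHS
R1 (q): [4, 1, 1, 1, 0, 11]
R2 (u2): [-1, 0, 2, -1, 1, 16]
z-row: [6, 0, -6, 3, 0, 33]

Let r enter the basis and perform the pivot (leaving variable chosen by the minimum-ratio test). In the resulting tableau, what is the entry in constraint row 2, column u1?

-1/2

Ratio test on column r — row 1: 11/1 = 11; row 2: 16/2 = 8. Minimum is 8 at row 2 (u2 leaves); pivot element 2.
Divide row 2 by 2; eliminate column r from the other rows.
In the new row 2, the u1 entry is the old entry divided by the pivot: (-1)/2 = -1/2.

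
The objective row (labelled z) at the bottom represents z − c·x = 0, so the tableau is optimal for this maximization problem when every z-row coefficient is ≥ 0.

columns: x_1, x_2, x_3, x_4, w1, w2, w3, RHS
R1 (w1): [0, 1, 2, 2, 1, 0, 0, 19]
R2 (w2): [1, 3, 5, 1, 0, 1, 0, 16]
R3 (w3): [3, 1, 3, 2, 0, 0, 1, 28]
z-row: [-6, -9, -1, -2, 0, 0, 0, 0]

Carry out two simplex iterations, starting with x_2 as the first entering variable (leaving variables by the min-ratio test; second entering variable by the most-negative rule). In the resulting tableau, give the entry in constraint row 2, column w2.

Ratio test on column x_2 — row 1: 19/1 = 19; row 2: 16/3 = 16/3; row 3: 28/1 = 28. Minimum is 16/3 at row 2 (w2 leaves); pivot element 3.
Divide row 2 by 3; eliminate column x_2 from the other rows.
Second iteration: most negative z-row entry is -3 in column x_1, so x_1 enters.
Ratio test on column x_1 — row 1: entry -1/3 ≤ 0; row 2: (16/3)/(1/3) = 16; row 3: (68/3)/(8/3) = 17/2. Minimum is 17/2 at row 3 (w3 leaves); pivot element 8/3.
Divide row 3 by 8/3; eliminate column x_1 from the other rows.
After both pivots, the entry at constraint row 2, column w2 is 3/8.

3/8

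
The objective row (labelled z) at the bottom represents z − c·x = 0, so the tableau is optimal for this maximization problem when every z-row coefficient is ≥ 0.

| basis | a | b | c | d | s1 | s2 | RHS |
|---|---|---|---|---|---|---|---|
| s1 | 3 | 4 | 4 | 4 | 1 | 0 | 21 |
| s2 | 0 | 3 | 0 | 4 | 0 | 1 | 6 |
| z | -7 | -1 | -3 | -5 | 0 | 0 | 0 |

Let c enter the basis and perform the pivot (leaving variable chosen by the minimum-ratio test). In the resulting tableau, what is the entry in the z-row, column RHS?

Ratio test on column c — row 1: 21/4 = 21/4; row 2: entry 0 ≤ 0. Minimum is 21/4 at row 1 (s1 leaves); pivot element 4.
Divide row 1 by 4; eliminate column c from the other rows.
z-row update in column RHS: 0 − (-3)·(21/4) = 63/4.

63/4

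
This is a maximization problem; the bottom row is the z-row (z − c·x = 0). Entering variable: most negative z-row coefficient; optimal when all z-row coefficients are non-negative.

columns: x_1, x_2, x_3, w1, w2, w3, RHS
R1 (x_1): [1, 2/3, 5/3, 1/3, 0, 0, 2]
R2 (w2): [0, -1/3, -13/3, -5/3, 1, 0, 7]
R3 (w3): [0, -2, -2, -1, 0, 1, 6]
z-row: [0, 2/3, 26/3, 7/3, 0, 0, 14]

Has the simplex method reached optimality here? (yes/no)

Every z-row coefficient is ≥ 0, so the tableau is optimal.

yes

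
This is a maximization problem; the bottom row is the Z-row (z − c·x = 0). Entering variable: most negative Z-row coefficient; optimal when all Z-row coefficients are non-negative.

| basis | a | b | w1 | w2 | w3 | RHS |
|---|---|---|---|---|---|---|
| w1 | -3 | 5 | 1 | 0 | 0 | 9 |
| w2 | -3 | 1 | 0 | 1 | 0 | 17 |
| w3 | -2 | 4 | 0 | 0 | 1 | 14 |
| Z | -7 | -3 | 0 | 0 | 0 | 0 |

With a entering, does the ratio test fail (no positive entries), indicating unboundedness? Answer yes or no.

yes

Every constraint-row entry in column a is ≤ 0, so increasing a is unbounded.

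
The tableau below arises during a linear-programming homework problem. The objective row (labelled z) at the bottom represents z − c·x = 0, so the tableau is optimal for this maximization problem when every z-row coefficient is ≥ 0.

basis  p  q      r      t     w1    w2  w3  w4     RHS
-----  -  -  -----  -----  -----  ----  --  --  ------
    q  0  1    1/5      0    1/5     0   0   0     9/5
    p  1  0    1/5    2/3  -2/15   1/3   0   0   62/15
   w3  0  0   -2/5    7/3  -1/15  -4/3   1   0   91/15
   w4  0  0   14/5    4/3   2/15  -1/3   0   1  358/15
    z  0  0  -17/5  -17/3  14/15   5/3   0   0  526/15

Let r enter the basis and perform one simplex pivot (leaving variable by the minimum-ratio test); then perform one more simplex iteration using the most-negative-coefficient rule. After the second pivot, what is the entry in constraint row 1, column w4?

Ratio test on column r — row 1: (9/5)/(1/5) = 9; row 2: (62/15)/(1/5) = 62/3; row 3: entry -2/5 ≤ 0; row 4: (358/15)/(14/5) = 179/21. Minimum is 179/21 at row 4 (w4 leaves); pivot element 14/5.
Divide row 4 by 14/5; eliminate column r from the other rows.
Second iteration: most negative z-row entry is -85/21 in column t, so t enters.
Ratio test on column t — row 1: entry -2/21 ≤ 0; row 2: (17/7)/(4/7) = 17/4; row 3: (199/21)/(53/21) = 199/53; row 4: (179/21)/(10/21) = 179/10. Minimum is 199/53 at row 3 (w3 leaves); pivot element 53/21.
Divide row 3 by 53/21; eliminate column t from the other rows.
After both pivots, the entry at constraint row 1, column w4 is -7/106.

-7/106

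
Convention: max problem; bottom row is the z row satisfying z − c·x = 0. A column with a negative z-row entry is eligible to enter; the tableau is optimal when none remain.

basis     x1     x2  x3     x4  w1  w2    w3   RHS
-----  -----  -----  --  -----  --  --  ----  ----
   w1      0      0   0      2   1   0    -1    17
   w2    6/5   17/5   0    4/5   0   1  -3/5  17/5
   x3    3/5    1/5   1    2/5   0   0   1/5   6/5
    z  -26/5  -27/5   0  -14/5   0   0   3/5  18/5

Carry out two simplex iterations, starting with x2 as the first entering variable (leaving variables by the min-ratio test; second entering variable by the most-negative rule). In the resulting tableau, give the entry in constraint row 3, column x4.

Ratio test on column x2 — row 1: entry 0 ≤ 0; row 2: (17/5)/(17/5) = 1; row 3: (6/5)/(1/5) = 6. Minimum is 1 at row 2 (w2 leaves); pivot element 17/5.
Divide row 2 by 17/5; eliminate column x2 from the other rows.
Second iteration: most negative z-row entry is -56/17 in column x1, so x1 enters.
Ratio test on column x1 — row 1: entry 0 ≤ 0; row 2: 1/(6/17) = 17/6; row 3: 1/(9/17) = 17/9. Minimum is 17/9 at row 3 (x3 leaves); pivot element 9/17.
Divide row 3 by 9/17; eliminate column x1 from the other rows.
After both pivots, the entry at constraint row 3, column x4 is 2/3.

2/3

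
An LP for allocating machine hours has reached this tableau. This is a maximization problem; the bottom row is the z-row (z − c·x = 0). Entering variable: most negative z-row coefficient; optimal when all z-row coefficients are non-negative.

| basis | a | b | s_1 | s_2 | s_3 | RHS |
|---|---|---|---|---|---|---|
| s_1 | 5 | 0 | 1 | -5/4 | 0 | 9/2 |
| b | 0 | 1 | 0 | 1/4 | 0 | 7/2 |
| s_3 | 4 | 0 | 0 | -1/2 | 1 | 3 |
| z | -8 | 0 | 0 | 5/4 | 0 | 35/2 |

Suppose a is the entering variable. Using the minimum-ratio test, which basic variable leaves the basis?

Column a entries and ratios — s_1: (9/2)/5 = 9/10; b: 0 ≤ 0, skip; s_3: 3/4 = 3/4.
Smallest ratio is 3/4 in the row of s_3, so s_3 leaves.

s_3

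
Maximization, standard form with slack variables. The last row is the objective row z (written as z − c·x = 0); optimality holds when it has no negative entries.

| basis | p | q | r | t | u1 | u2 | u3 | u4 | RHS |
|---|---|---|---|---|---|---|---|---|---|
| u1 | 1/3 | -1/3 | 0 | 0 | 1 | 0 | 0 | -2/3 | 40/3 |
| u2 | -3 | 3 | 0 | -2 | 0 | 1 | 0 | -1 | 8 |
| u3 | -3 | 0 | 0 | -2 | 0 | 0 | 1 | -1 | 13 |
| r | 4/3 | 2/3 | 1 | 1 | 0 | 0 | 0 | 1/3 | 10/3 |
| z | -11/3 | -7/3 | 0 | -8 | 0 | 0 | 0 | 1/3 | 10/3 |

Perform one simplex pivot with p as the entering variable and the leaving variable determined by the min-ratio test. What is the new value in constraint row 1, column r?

-1/4

Ratio test on column p — row 1: (40/3)/(1/3) = 40; row 2: entry -3 ≤ 0; row 3: entry -3 ≤ 0; row 4: (10/3)/(4/3) = 5/2. Minimum is 5/2 at row 4 (r leaves); pivot element 4/3.
Divide row 4 by 4/3; eliminate column p from the other rows.
Row 1 update in column r: 0 − (1/3)·(3/4) = -1/4.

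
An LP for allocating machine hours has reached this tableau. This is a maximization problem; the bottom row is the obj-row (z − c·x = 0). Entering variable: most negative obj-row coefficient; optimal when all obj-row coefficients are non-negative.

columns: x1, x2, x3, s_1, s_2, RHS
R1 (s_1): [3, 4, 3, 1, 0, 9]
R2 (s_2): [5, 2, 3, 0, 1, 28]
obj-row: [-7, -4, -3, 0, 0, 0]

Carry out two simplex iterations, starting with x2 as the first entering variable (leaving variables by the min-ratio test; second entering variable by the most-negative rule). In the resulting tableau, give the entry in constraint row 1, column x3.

1

Ratio test on column x2 — row 1: 9/4 = 9/4; row 2: 28/2 = 14. Minimum is 9/4 at row 1 (s_1 leaves); pivot element 4.
Divide row 1 by 4; eliminate column x2 from the other rows.
Second iteration: most negative obj-row entry is -4 in column x1, so x1 enters.
Ratio test on column x1 — row 1: (9/4)/(3/4) = 3; row 2: (47/2)/(7/2) = 47/7. Minimum is 3 at row 1 (x2 leaves); pivot element 3/4.
Divide row 1 by 3/4; eliminate column x1 from the other rows.
After both pivots, the entry at constraint row 1, column x3 is 1.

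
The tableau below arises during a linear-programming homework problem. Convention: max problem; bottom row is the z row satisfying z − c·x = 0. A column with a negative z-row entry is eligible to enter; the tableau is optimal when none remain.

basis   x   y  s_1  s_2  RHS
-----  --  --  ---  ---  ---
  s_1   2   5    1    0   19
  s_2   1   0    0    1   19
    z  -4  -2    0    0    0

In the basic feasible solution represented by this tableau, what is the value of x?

0

x is not in the basis, so in the current basic feasible solution x = 0.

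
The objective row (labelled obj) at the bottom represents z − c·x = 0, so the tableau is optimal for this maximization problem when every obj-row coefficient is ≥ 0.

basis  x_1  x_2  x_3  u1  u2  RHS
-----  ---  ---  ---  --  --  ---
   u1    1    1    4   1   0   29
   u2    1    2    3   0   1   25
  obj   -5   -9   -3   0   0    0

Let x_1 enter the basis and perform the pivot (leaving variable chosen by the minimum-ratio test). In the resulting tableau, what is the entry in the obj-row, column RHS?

125

Ratio test on column x_1 — row 1: 29/1 = 29; row 2: 25/1 = 25. Minimum is 25 at row 2 (u2 leaves); pivot element 1.
Divide row 2 by 1; eliminate column x_1 from the other rows.
obj-row update in column RHS: 0 − (-5)·25 = 125.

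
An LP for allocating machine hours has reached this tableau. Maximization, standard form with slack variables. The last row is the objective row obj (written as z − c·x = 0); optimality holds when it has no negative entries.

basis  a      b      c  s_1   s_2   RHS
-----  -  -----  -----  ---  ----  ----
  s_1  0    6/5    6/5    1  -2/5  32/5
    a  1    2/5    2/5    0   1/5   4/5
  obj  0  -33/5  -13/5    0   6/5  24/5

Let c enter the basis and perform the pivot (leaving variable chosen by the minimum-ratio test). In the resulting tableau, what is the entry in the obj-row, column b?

-4

Ratio test on column c — row 1: (32/5)/(6/5) = 16/3; row 2: (4/5)/(2/5) = 2. Minimum is 2 at row 2 (a leaves); pivot element 2/5.
Divide row 2 by 2/5; eliminate column c from the other rows.
obj-row update in column b: -33/5 − (-13/5)·1 = -4.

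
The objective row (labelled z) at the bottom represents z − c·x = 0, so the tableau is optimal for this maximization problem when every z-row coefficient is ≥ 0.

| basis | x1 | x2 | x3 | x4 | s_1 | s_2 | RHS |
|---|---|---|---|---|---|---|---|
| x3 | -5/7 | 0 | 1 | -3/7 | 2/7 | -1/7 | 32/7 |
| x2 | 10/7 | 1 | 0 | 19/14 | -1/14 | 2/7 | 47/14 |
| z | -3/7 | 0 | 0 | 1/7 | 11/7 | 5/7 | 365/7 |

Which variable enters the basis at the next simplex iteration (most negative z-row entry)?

Negative z-row entries: x1: -3/7.
The most negative is -3/7 in column x1, so x1 enters.

x1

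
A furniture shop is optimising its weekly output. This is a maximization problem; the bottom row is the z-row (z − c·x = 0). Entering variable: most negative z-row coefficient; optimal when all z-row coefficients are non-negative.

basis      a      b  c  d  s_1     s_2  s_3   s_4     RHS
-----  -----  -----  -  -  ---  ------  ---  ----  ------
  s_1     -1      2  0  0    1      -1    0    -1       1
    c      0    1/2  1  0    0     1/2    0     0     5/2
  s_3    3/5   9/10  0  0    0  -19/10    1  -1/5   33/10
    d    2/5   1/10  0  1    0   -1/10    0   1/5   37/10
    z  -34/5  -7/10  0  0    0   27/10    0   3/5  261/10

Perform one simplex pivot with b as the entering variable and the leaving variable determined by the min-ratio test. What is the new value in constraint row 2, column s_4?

Ratio test on column b — row 1: 1/2 = 1/2; row 2: (5/2)/(1/2) = 5; row 3: (33/10)/(9/10) = 11/3; row 4: (37/10)/(1/10) = 37. Minimum is 1/2 at row 1 (s_1 leaves); pivot element 2.
Divide row 1 by 2; eliminate column b from the other rows.
Row 2 update in column s_4: 0 − (1/2)·(-1/2) = 1/4.

1/4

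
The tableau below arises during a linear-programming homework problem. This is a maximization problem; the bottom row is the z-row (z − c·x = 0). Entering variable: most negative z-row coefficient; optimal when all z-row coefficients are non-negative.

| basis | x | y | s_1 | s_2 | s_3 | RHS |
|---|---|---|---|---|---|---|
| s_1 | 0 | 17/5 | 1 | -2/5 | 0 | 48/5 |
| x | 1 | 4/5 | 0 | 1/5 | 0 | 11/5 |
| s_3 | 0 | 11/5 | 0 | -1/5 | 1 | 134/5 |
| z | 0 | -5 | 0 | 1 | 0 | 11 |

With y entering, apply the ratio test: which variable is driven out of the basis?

Column y entries and ratios — s_1: (48/5)/(17/5) = 48/17; x: (11/5)/(4/5) = 11/4; s_3: (134/5)/(11/5) = 134/11.
Smallest ratio is 11/4 in the row of x, so x leaves.

x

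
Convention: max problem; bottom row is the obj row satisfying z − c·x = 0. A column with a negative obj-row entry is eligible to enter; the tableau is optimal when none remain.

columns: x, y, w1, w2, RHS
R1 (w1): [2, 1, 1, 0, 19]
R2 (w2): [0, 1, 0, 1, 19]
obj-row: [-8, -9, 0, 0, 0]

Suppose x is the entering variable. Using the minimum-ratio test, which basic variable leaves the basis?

Column x entries and ratios — w1: 19/2 = 19/2; w2: 0 ≤ 0, skip.
Smallest ratio is 19/2 in the row of w1, so w1 leaves.

w1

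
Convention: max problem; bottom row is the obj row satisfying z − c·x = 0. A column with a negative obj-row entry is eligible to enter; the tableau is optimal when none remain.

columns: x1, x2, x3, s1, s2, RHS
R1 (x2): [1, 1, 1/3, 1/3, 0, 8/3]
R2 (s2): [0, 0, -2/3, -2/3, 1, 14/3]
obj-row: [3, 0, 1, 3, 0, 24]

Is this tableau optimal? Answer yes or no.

Every obj-row coefficient is ≥ 0, so the tableau is optimal.

yes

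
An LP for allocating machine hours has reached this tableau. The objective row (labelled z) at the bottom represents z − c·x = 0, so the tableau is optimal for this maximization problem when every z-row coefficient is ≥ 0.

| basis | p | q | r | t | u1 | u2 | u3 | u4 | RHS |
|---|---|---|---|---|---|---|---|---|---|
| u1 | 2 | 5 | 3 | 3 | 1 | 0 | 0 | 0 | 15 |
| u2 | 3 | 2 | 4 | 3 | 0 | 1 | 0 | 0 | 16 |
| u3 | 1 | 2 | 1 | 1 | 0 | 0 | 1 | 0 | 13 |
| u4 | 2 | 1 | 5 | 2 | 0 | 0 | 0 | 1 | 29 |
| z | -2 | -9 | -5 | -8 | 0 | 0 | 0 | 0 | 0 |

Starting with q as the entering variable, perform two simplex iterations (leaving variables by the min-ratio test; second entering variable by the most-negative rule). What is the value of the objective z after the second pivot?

Ratio test on column q — row 1: 15/5 = 3; row 2: 16/2 = 8; row 3: 13/2 = 13/2; row 4: 29/1 = 29. Minimum is 3 at row 1 (u1 leaves); pivot element 5.
Pivot on row 1; the z-row RHS becomes 0 − (-9)·3 = 27.
Next entering variable (most negative z-row entry -13/5): t.
Ratio test on column t — row 1: 3/(3/5) = 5; row 2: 10/(9/5) = 50/9; row 3: entry -1/5 ≤ 0; row 4: 26/(7/5) = 130/7. Minimum is 5 at row 1 (q leaves); pivot element 3/5.
After the second pivot the z-row RHS is 27 − (-13/5)·5 = 40.

40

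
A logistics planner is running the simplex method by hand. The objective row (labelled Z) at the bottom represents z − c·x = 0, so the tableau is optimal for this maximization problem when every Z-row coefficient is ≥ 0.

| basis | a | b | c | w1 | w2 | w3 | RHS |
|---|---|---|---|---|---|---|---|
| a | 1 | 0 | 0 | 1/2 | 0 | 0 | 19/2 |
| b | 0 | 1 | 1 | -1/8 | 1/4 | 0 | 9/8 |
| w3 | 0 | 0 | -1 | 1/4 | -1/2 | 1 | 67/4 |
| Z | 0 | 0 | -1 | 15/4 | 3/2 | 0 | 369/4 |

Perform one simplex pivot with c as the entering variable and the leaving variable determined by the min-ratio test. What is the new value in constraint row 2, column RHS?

9/8

Ratio test on column c — row 1: entry 0 ≤ 0; row 2: (9/8)/1 = 9/8; row 3: entry -1 ≤ 0. Minimum is 9/8 at row 2 (b leaves); pivot element 1.
Divide row 2 by 1; eliminate column c from the other rows.
In the new row 2, the RHS entry is the old entry divided by the pivot: (9/8)/1 = 9/8.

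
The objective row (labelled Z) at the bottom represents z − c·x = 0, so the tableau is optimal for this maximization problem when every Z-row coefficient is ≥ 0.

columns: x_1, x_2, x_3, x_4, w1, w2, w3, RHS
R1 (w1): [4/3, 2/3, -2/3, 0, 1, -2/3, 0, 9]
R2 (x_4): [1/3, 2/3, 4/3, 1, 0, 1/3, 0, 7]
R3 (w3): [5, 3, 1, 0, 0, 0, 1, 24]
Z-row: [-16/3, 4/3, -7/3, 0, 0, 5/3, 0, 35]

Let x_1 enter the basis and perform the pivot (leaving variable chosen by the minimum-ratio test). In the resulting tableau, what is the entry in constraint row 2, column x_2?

7/15

Ratio test on column x_1 — row 1: 9/(4/3) = 27/4; row 2: 7/(1/3) = 21; row 3: 24/5 = 24/5. Minimum is 24/5 at row 3 (w3 leaves); pivot element 5.
Divide row 3 by 5; eliminate column x_1 from the other rows.
Row 2 update in column x_2: 2/3 − (1/3)·(3/5) = 7/15.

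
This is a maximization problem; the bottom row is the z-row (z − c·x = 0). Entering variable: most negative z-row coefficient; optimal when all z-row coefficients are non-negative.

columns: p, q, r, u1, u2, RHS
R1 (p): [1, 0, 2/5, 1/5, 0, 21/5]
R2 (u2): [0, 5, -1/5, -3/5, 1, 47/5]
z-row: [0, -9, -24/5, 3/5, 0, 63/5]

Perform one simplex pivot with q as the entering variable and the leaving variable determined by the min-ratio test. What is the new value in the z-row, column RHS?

738/25

Ratio test on column q — row 1: entry 0 ≤ 0; row 2: (47/5)/5 = 47/25. Minimum is 47/25 at row 2 (u2 leaves); pivot element 5.
Divide row 2 by 5; eliminate column q from the other rows.
z-row update in column RHS: 63/5 − (-9)·(47/25) = 738/25.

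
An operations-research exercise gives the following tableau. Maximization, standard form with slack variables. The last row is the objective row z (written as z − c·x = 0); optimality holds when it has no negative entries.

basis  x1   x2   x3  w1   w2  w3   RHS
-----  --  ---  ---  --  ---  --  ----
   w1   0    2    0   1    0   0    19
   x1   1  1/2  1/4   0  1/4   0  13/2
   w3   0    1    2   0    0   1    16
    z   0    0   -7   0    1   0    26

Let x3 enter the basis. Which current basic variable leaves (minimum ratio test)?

Column x3 entries and ratios — w1: 0 ≤ 0, skip; x1: (13/2)/(1/4) = 26; w3: 16/2 = 8.
Smallest ratio is 8 in the row of w3, so w3 leaves.

w3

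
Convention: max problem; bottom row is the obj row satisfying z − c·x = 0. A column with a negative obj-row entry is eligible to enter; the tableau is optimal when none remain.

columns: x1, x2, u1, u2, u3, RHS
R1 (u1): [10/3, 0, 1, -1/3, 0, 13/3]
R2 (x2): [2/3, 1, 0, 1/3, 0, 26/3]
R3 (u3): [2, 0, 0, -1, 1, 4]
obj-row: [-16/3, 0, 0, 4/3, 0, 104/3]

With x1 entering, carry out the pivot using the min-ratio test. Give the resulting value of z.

208/5

Ratio test on column x1 — row 1: (13/3)/(10/3) = 13/10; row 2: (26/3)/(2/3) = 13; row 3: 4/2 = 2. Minimum is 13/10 at row 1 (u1 leaves); pivot element 10/3.
Pivot on row 1; the obj-row RHS becomes 104/3 − (-16/3)·(13/10) = 208/5.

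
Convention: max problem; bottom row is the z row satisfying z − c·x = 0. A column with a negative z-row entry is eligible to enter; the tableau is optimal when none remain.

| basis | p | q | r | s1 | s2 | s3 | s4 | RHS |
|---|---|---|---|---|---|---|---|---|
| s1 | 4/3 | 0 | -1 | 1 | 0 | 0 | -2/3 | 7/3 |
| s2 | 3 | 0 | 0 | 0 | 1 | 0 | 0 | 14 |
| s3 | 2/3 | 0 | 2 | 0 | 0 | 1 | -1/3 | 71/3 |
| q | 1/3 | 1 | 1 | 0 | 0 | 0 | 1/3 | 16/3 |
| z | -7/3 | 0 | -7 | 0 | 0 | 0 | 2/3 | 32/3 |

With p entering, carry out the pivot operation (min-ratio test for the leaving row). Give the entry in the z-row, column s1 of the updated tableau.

Ratio test on column p — row 1: (7/3)/(4/3) = 7/4; row 2: 14/3 = 14/3; row 3: (71/3)/(2/3) = 71/2; row 4: (16/3)/(1/3) = 16. Minimum is 7/4 at row 1 (s1 leaves); pivot element 4/3.
Divide row 1 by 4/3; eliminate column p from the other rows.
z-row update in column s1: 0 − (-7/3)·(3/4) = 7/4.

7/4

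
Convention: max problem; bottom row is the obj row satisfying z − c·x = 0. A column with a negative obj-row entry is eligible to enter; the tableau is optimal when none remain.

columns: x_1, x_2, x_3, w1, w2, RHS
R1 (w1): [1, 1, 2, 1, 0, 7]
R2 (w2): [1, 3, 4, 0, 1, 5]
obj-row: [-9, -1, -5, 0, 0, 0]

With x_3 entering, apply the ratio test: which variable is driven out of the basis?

w2

Column x_3 entries and ratios — w1: 7/2 = 7/2; w2: 5/4 = 5/4.
Smallest ratio is 5/4 in the row of w2, so w2 leaves.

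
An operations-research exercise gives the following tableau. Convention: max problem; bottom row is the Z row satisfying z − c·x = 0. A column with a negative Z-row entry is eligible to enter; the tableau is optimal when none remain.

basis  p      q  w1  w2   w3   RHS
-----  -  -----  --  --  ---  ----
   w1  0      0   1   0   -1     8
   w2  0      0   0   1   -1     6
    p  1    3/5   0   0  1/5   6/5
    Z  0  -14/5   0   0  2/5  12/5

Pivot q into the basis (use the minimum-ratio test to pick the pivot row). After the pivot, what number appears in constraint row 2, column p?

0

Ratio test on column q — row 1: entry 0 ≤ 0; row 2: entry 0 ≤ 0; row 3: (6/5)/(3/5) = 2. Minimum is 2 at row 3 (p leaves); pivot element 3/5.
Divide row 3 by 3/5; eliminate column q from the other rows.
Row 2 update in column p: 0 − 0·(5/3) = 0.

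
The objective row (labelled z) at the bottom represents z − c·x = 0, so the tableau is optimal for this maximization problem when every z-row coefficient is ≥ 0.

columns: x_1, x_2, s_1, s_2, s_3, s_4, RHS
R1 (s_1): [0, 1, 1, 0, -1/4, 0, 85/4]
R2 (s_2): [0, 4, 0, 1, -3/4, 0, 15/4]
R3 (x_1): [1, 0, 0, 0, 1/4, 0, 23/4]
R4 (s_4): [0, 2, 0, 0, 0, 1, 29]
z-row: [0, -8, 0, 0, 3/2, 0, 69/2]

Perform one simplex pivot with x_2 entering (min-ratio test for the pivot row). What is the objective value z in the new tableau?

42

Ratio test on column x_2 — row 1: (85/4)/1 = 85/4; row 2: (15/4)/4 = 15/16; row 3: entry 0 ≤ 0; row 4: 29/2 = 29/2. Minimum is 15/16 at row 2 (s_2 leaves); pivot element 4.
Pivot on row 2; the z-row RHS becomes 69/2 − (-8)·(15/16) = 42.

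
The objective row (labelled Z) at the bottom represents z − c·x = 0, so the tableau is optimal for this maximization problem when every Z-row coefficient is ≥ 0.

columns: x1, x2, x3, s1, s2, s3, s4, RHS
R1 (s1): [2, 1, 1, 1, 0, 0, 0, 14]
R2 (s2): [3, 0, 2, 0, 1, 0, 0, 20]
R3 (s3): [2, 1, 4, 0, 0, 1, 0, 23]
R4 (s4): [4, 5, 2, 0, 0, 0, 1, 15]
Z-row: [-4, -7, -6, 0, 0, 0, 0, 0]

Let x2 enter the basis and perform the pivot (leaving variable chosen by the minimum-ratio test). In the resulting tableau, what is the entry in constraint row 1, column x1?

6/5

Ratio test on column x2 — row 1: 14/1 = 14; row 2: entry 0 ≤ 0; row 3: 23/1 = 23; row 4: 15/5 = 3. Minimum is 3 at row 4 (s4 leaves); pivot element 5.
Divide row 4 by 5; eliminate column x2 from the other rows.
Row 1 update in column x1: 2 − 1·(4/5) = 6/5.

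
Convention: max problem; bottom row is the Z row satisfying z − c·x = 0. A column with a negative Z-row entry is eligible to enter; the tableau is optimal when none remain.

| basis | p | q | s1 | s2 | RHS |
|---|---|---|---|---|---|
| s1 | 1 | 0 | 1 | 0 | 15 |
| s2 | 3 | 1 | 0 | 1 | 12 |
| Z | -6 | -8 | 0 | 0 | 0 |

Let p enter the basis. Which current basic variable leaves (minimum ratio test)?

s2

Column p entries and ratios — s1: 15/1 = 15; s2: 12/3 = 4.
Smallest ratio is 4 in the row of s2, so s2 leaves.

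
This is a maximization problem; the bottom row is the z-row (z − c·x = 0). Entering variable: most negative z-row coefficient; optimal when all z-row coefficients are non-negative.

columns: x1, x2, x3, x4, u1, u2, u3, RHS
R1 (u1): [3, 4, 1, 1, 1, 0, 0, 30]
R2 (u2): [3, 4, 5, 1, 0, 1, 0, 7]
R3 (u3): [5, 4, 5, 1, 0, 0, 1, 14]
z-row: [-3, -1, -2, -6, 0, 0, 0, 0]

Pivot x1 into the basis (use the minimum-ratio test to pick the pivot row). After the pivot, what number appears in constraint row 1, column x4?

0

Ratio test on column x1 — row 1: 30/3 = 10; row 2: 7/3 = 7/3; row 3: 14/5 = 14/5. Minimum is 7/3 at row 2 (u2 leaves); pivot element 3.
Divide row 2 by 3; eliminate column x1 from the other rows.
Row 1 update in column x4: 1 − 3·(1/3) = 0.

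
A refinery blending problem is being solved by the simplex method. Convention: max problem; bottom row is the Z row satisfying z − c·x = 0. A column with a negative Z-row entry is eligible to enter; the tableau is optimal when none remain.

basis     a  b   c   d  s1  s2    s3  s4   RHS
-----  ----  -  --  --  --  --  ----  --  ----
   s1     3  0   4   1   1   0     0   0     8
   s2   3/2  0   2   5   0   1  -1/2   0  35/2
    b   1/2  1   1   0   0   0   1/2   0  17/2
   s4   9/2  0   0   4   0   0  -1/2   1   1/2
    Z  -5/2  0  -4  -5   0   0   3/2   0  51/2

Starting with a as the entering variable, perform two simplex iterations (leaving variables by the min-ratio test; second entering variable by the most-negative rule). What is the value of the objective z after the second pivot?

301/9

Ratio test on column a — row 1: 8/3 = 8/3; row 2: (35/2)/(3/2) = 35/3; row 3: (17/2)/(1/2) = 17; row 4: (1/2)/(9/2) = 1/9. Minimum is 1/9 at row 4 (s4 leaves); pivot element 9/2.
Pivot on row 4; the Z-row RHS becomes 51/2 − (-5/2)·(1/9) = 232/9.
Next entering variable (most negative Z-row entry -4): c.
Ratio test on column c — row 1: (23/3)/4 = 23/12; row 2: (52/3)/2 = 26/3; row 3: (76/9)/1 = 76/9; row 4: entry 0 ≤ 0. Minimum is 23/12 at row 1 (s1 leaves); pivot element 4.
After the second pivot the Z-row RHS is 232/9 − (-4)·(23/12) = 301/9.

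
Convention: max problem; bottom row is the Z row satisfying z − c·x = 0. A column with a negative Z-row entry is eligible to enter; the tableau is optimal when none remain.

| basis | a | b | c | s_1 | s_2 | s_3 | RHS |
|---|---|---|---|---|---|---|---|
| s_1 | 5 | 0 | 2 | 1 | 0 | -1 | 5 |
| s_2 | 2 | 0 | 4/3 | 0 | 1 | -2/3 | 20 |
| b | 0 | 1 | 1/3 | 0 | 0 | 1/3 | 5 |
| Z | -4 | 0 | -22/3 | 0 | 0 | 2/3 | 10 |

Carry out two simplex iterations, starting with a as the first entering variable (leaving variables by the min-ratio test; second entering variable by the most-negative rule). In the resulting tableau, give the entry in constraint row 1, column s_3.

Ratio test on column a — row 1: 5/5 = 1; row 2: 20/2 = 10; row 3: entry 0 ≤ 0. Minimum is 1 at row 1 (s_1 leaves); pivot element 5.
Divide row 1 by 5; eliminate column a from the other rows.
Second iteration: most negative Z-row entry is -86/15 in column c, so c enters.
Ratio test on column c — row 1: 1/(2/5) = 5/2; row 2: 18/(8/15) = 135/4; row 3: 5/(1/3) = 15. Minimum is 5/2 at row 1 (a leaves); pivot element 2/5.
Divide row 1 by 2/5; eliminate column c from the other rows.
After both pivots, the entry at constraint row 1, column s_3 is -1/2.

-1/2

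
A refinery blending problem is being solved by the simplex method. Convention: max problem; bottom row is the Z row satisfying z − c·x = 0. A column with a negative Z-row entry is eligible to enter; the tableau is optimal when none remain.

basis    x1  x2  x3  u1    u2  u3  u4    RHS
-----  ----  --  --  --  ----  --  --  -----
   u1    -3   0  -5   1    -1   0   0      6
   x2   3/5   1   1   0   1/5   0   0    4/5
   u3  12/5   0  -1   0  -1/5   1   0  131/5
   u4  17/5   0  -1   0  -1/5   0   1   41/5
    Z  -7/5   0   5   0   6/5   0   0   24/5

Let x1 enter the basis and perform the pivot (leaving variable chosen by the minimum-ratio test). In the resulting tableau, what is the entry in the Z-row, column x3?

Ratio test on column x1 — row 1: entry -3 ≤ 0; row 2: (4/5)/(3/5) = 4/3; row 3: (131/5)/(12/5) = 131/12; row 4: (41/5)/(17/5) = 41/17. Minimum is 4/3 at row 2 (x2 leaves); pivot element 3/5.
Divide row 2 by 3/5; eliminate column x1 from the other rows.
Z-row update in column x3: 5 − (-7/5)·(5/3) = 22/3.

22/3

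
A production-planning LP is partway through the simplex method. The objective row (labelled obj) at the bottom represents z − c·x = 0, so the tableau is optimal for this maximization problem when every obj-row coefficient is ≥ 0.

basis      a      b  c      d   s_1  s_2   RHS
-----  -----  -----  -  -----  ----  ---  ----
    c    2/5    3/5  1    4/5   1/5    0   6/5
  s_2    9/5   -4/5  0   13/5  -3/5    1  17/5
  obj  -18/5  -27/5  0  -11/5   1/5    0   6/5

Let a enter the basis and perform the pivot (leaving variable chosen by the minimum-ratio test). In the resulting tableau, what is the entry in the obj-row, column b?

Ratio test on column a — row 1: (6/5)/(2/5) = 3; row 2: (17/5)/(9/5) = 17/9. Minimum is 17/9 at row 2 (s_2 leaves); pivot element 9/5.
Divide row 2 by 9/5; eliminate column a from the other rows.
obj-row update in column b: -27/5 − (-18/5)·(-4/9) = -7.

-7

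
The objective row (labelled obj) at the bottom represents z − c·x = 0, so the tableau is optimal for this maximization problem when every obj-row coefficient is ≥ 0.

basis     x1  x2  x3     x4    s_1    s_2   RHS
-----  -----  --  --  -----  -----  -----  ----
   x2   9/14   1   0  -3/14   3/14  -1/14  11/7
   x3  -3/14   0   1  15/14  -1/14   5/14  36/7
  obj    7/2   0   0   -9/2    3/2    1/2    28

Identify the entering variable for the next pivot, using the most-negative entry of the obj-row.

Negative obj-row entries: x4: -9/2.
The most negative is -9/2 in column x4, so x4 enters.

x4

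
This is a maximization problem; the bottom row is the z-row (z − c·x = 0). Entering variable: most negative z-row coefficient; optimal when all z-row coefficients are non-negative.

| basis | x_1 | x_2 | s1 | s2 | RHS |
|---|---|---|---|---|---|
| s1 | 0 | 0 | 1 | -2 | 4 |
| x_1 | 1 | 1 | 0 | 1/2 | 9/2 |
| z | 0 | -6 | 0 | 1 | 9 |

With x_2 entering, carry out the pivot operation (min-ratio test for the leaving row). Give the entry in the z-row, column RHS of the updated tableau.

36

Ratio test on column x_2 — row 1: entry 0 ≤ 0; row 2: (9/2)/1 = 9/2. Minimum is 9/2 at row 2 (x_1 leaves); pivot element 1.
Divide row 2 by 1; eliminate column x_2 from the other rows.
z-row update in column RHS: 9 − (-6)·(9/2) = 36.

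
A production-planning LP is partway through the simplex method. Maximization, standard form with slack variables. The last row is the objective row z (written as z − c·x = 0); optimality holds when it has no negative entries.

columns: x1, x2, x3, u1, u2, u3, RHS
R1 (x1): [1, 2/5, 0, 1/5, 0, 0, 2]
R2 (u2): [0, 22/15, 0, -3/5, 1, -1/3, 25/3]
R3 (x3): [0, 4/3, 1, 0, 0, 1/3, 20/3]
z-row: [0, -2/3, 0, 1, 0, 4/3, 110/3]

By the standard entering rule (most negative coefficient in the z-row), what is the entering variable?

x2

Negative z-row entries: x2: -2/3.
The most negative is -2/3 in column x2, so x2 enters.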